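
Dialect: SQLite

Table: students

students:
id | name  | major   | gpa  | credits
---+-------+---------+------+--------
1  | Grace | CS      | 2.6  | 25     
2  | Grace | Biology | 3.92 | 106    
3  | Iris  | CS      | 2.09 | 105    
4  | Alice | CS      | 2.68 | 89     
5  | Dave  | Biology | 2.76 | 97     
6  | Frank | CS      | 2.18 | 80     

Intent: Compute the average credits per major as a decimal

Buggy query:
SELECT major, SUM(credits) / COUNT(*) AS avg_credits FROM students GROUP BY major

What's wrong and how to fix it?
Bug: Both operands are integers, so '/' performs integer division and truncates

Fix: Cast one side to REAL so the division keeps the fractional part

Corrected query:
SELECT major, SUM(credits) * 1.0 / COUNT(*) AS avg_credits FROM students GROUP BY major

Result:
major   | avg_credits
--------+------------
Biology | 101.5      
CS      | 74.75      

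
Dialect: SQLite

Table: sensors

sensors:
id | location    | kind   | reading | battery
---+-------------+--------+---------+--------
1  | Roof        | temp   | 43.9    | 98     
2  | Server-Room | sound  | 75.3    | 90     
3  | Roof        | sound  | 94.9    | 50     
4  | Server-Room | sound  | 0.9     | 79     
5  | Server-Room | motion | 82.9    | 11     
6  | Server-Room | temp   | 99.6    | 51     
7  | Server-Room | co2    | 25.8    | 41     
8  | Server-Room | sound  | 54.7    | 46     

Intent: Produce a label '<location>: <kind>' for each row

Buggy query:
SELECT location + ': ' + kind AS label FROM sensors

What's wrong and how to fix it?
Bug: SQLite uses || for string concatenation; + coerces text to numbers (yielding 0)

Fix: Use the || operator for string concatenation

Corrected query:
SELECT location || ': ' || kind AS label FROM sensors

Result:
label              
-------------------
Roof: temp         
Server-Room: sound 
Roof: sound        
Server-Room: sound 
Server-Room: motion
Server-Room: temp  
Server-Room: co2   
Server-Room: sound 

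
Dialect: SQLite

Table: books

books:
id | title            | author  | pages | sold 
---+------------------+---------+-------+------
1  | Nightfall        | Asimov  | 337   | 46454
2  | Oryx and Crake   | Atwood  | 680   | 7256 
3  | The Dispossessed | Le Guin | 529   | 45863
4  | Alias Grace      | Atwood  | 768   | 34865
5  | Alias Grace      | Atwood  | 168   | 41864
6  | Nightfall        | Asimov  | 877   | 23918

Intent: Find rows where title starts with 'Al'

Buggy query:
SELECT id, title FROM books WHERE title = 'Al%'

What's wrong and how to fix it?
Bug: '=' compares the literal string including the % character; pattern matching needs LIKE

Fix: Use LIKE for wildcard pattern matching

Corrected query:
SELECT id, title FROM books WHERE title LIKE 'Al%'

Result:
id | title      
---+------------
4  | Alias Grace
5  | Alias Grace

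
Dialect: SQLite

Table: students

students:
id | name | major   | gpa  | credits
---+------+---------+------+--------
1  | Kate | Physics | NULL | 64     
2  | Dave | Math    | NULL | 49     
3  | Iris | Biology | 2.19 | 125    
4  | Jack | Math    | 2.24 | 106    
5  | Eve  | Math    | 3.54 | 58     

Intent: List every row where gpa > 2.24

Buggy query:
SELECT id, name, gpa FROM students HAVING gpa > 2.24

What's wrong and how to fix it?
Bug: This is a non-aggregate query (no GROUP BY, no aggregates), so in SQLite the HAVING clause is invalid here; a row-level condition belongs in WHERE

Fix: Use WHERE for row-level filtering

Corrected query:
SELECT id, name, gpa FROM students WHERE gpa > 2.24

Result:
id | name | gpa 
---+------+-----
5  | Eve  | 3.54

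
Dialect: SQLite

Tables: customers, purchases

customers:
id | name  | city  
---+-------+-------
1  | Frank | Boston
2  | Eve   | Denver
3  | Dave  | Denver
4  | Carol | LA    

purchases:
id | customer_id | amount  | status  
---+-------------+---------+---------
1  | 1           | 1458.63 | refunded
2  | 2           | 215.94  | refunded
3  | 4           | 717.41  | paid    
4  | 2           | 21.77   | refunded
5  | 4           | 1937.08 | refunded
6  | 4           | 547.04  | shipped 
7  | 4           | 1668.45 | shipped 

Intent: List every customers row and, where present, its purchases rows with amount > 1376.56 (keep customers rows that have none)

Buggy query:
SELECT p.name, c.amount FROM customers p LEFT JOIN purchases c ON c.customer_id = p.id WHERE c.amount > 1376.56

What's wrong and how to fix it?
Bug: Filtering c.amount in WHERE discards the NULL rows produced by LEFT JOIN, turning it into an inner join

Fix: Put 'c.amount > 1376.56' in the JOIN's ON clause instead of WHERE

Corrected query:
SELECT p.name, c.amount FROM customers p LEFT JOIN purchases c ON c.customer_id = p.id AND c.amount > 1376.56

Result:
name  | amount 
------+--------
Frank | 1458.63
Eve   | NULL   
Dave  | NULL   
Carol | 1668.45
Carol | 1937.08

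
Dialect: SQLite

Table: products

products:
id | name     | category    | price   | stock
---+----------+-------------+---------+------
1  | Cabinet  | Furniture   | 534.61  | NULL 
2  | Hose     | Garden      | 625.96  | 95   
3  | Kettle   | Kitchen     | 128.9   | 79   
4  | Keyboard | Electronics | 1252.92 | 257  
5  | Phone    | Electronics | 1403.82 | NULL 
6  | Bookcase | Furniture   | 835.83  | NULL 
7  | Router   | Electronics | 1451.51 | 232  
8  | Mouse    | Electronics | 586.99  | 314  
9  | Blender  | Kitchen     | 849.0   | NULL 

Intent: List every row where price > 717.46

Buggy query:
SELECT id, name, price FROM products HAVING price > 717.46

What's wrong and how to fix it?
Bug: This is a non-aggregate query (no GROUP BY, no aggregates), so in SQLite the HAVING clause is invalid here; a row-level condition belongs in WHERE

Fix: Replace HAVING with WHERE since the condition applies to individual rows

Corrected query:
SELECT id, name, price FROM products WHERE price > 717.46

Result:
id | name     | price  
---+----------+--------
4  | Keyboard | 1252.92
5  | Phone    | 1403.82
6  | Bookcase | 835.83 
7  | Router   | 1451.51
9  | Blender  | 849    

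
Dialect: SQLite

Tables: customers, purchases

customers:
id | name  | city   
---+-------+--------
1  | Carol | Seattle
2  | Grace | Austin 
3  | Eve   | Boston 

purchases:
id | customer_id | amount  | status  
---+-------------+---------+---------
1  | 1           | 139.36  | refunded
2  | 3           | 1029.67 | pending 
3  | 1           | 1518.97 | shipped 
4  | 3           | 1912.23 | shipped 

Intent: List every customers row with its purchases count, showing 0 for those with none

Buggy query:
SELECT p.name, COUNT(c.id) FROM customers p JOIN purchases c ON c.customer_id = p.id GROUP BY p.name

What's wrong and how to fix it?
Bug: INNER JOIN drops customers rows that have no matching purchases rows

Fix: Use LEFT JOIN so parents without children still appear (COUNT(c.id) gives 0)

Corrected query:
SELECT p.name, COUNT(c.id) FROM customers p LEFT JOIN purchases c ON c.customer_id = p.id GROUP BY p.name

Result:
name  | COUNT(c.id)
------+------------
Carol | 2          
Eve   | 2          
Grace | 0          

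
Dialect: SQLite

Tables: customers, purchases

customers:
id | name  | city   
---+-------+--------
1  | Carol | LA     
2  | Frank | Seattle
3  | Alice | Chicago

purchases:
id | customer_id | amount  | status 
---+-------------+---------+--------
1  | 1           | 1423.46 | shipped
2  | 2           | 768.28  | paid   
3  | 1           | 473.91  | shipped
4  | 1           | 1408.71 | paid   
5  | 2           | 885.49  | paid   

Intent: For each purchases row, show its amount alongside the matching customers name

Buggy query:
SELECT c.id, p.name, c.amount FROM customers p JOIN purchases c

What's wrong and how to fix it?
Bug: Missing join condition: each purchases row is matched to all customers rows instead of just its own

Fix: Add ON c.customer_id = p.id to the JOIN

Corrected query:
SELECT c.id, p.name, c.amount FROM customers p JOIN purchases c ON c.customer_id = p.id

Result:
id | name  | amount 
---+-------+--------
1  | Carol | 1423.46
2  | Frank | 768.28 
3  | Carol | 473.91 
4  | Carol | 1408.71
5  | Frank | 885.49 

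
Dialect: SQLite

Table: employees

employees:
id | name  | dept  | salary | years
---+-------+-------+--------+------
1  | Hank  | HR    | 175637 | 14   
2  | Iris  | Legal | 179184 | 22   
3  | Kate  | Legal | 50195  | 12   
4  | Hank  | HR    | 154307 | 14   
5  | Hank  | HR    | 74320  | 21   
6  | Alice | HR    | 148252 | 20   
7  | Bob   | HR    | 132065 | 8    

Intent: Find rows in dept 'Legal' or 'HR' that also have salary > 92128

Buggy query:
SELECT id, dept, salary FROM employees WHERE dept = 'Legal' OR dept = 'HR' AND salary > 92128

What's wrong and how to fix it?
Bug: AND binds tighter than OR, so this parses as dept = 'Legal' OR (dept = 'HR' AND salary > 92128)

Fix: Add parentheses around the OR so the AND applies to both alternatives

Corrected query:
SELECT id, dept, salary FROM employees WHERE (dept = 'Legal' OR dept = 'HR') AND salary > 92128

Result:
id | dept  | salary
---+-------+-------
1  | HR    | 175637
2  | Legal | 179184
4  | HR    | 154307
6  | HR    | 148252
7  | HR    | 132065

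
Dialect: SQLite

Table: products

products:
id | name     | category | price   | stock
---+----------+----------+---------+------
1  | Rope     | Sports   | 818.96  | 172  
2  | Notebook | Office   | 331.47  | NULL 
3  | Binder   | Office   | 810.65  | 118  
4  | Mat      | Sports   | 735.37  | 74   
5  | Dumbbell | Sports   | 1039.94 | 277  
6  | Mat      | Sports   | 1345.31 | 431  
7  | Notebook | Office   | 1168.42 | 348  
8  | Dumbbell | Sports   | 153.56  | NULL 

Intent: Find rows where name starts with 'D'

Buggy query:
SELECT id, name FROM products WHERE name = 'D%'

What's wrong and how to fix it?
Bug: '=' compares the literal string including the % character; pattern matching needs LIKE

Fix: Use LIKE for wildcard pattern matching

Corrected query:
SELECT id, name FROM products WHERE name LIKE 'D%'

Result:
id | name    
---+---------
5  | Dumbbell
8  | Dumbbell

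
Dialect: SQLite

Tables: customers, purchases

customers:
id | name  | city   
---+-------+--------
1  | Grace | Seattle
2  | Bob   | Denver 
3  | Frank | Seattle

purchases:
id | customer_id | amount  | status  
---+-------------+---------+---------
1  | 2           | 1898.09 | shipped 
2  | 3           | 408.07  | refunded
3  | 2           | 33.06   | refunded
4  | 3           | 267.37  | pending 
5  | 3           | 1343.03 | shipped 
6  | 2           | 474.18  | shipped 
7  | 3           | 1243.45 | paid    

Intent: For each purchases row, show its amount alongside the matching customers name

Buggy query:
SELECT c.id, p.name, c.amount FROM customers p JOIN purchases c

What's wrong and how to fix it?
Bug: Missing join condition: each purchases row is matched to all customers rows instead of just its own

Fix: Specify the join condition linking the foreign key to the parent id

Corrected query:
SELECT c.id, p.name, c.amount FROM customers p JOIN purchases c ON c.customer_id = p.id

Result:
id | name  | amount 
---+-------+--------
1  | Bob   | 1898.09
2  | Frank | 408.07 
3  | Bob   | 33.06  
4  | Frank | 267.37 
5  | Frank | 1343.03
6  | Bob   | 474.18 
7  | Frank | 1243.45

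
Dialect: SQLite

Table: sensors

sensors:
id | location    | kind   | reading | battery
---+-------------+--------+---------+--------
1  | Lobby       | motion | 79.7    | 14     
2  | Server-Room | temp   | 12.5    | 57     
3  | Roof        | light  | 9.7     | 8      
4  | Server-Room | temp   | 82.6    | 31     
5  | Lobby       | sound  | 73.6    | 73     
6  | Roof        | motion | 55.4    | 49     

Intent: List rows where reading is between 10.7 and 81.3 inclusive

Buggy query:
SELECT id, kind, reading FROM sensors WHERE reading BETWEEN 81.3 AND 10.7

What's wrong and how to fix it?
Bug: BETWEEN expects the lower bound first; with 81.3 AND 10.7 the range is empty

Fix: Swap the bounds so the smaller value comes first

Corrected query:
SELECT id, kind, reading FROM sensors WHERE reading BETWEEN 10.7 AND 81.3

Result:
id | kind   | reading
---+--------+--------
1  | motion | 79.7   
2  | temp   | 12.5   
5  | sound  | 73.6   
6  | motion | 55.4   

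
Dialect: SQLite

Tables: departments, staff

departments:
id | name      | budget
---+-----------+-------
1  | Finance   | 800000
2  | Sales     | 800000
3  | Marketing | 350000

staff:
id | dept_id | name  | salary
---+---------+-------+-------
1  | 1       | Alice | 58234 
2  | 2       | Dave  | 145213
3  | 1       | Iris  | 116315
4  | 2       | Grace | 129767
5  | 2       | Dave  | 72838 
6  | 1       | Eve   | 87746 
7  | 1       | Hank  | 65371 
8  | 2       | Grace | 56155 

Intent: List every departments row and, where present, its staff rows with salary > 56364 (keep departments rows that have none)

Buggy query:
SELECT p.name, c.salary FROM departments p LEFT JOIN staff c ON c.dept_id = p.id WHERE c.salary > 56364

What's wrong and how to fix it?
Bug: Filtering c.salary in WHERE discards the NULL rows produced by LEFT JOIN, turning it into an inner join

Fix: Move the right-table condition into the ON clause so unmatched parents are kept

Corrected query:
SELECT p.name, c.salary FROM departments p LEFT JOIN staff c ON c.dept_id = p.id AND c.salary > 56364

Result:
name      | salary
----------+-------
Finance   | 58234 
Finance   | 65371 
Finance   | 87746 
Finance   | 116315
Sales     | 72838 
Sales     | 129767
Sales     | 145213
Marketing | NULL  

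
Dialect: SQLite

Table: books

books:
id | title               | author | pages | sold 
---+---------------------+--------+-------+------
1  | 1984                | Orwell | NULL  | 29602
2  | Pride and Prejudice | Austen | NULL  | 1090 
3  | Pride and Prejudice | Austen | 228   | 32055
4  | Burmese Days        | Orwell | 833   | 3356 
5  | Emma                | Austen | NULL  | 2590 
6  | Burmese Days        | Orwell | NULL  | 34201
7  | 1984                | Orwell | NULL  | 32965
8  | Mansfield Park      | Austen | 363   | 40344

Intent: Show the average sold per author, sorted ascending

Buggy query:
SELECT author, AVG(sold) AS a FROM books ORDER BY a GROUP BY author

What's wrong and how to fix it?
Bug: GROUP BY must precede ORDER BY

Fix: Move ORDER BY to the end, after GROUP BY

Corrected query:
SELECT author, AVG(sold) AS a FROM books GROUP BY author ORDER BY a

Result:
author | a       
-------+---------
Austen | 19019.75
Orwell | 25031   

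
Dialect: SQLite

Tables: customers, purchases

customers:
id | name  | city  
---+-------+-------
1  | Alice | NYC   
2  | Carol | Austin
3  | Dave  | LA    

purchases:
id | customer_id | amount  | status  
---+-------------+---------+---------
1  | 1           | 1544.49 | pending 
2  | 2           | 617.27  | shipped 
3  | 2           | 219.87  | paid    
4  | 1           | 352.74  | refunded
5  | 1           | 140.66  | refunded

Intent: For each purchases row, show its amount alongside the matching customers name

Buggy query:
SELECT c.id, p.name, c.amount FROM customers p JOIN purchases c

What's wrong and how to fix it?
Bug: JOIN with no ON clause produces a cartesian product; every purchases row pairs with every customers row

Fix: Specify the join condition linking the foreign key to the parent id

Corrected query:
SELECT c.id, p.name, c.amount FROM customers p JOIN purchases c ON c.customer_id = p.id

Result:
id | name  | amount 
---+-------+--------
1  | Alice | 1544.49
2  | Carol | 617.27 
3  | Carol | 219.87 
4  | Alice | 352.74 
5  | Alice | 140.66 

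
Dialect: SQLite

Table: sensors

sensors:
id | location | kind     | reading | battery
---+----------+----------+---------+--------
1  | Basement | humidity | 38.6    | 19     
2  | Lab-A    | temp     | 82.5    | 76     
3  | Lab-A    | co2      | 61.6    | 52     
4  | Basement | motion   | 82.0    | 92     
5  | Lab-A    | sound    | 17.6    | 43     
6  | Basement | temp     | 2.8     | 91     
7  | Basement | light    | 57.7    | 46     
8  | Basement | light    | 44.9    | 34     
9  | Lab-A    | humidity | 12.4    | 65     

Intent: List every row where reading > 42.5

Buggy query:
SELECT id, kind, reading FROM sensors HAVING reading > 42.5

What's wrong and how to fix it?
Bug: This is a non-aggregate query (no GROUP BY, no aggregates), so in SQLite the HAVING clause is invalid here; a row-level condition belongs in WHERE

Fix: Use WHERE for row-level filtering

Corrected query:
SELECT id, kind, reading FROM sensors WHERE reading > 42.5

Result:
id | kind   | reading
---+--------+--------
2  | temp   | 82.5   
3  | co2    | 61.6   
4  | motion | 82     
7  | light  | 57.7   
8  | light  | 44.9   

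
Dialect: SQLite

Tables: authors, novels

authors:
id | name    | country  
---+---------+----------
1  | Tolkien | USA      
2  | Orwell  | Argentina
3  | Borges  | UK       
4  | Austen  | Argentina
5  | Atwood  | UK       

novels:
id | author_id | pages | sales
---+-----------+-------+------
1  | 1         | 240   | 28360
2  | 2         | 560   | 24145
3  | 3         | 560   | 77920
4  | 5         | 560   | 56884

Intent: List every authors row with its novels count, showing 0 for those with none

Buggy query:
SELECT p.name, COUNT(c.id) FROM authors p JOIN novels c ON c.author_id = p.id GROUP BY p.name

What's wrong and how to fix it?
Bug: An inner join excludes parents with zero children

Fix: Switch to LEFT JOIN to retain unmatched parent rows

Corrected query:
SELECT p.name, COUNT(c.id) FROM authors p LEFT JOIN novels c ON c.author_id = p.id GROUP BY p.name

Result:
name    | COUNT(c.id)
--------+------------
Atwood  | 1          
Austen  | 0          
Borges  | 1          
Orwell  | 1          
Tolkien | 1          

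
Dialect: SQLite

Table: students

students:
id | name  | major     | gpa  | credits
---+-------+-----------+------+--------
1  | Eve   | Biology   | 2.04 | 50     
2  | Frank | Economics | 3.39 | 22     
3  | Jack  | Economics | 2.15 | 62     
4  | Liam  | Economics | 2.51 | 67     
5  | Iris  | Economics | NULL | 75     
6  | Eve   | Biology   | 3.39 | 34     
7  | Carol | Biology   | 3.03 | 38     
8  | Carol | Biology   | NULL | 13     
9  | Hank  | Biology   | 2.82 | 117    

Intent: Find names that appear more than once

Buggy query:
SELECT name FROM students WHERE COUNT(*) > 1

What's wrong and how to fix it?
Bug: WHERE can't reference COUNT(*); aggregates are computed after WHERE

Fix: Group first, then use HAVING for the count condition

Corrected query:
SELECT name FROM students GROUP BY name HAVING COUNT(*) > 1

Result:
name 
-----
Carol
Eve  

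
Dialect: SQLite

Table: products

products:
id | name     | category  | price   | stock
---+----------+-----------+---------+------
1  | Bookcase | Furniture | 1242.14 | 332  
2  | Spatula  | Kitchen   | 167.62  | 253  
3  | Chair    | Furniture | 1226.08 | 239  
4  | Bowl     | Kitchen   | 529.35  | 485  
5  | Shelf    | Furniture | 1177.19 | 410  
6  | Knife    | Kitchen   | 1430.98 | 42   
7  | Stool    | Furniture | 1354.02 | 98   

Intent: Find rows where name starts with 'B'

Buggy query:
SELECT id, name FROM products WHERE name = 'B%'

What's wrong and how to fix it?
Bug: '=' compares the literal string including the % character; pattern matching needs LIKE

Fix: Use LIKE for wildcard pattern matching

Corrected query:
SELECT id, name FROM products WHERE name LIKE 'B%'

Result:
id | name    
---+---------
1  | Bookcase
4  | Bowl    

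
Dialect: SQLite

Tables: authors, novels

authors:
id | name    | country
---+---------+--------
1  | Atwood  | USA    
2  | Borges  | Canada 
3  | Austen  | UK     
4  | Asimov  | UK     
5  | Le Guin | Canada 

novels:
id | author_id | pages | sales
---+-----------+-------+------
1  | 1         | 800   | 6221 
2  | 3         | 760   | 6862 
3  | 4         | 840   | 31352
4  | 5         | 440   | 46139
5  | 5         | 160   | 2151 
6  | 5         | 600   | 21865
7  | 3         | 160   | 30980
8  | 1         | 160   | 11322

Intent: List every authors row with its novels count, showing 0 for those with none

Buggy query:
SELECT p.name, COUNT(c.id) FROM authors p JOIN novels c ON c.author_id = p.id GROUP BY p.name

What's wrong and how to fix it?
Bug: An inner join excludes parents with zero children

Fix: Switch to LEFT JOIN to retain unmatched parent rows

Corrected query:
SELECT p.name, COUNT(c.id) FROM authors p LEFT JOIN novels c ON c.author_id = p.id GROUP BY p.name

Result:
name    | COUNT(c.id)
--------+------------
Asimov  | 1          
Atwood  | 2          
Austen  | 2          
Borges  | 0          
Le Guin | 3          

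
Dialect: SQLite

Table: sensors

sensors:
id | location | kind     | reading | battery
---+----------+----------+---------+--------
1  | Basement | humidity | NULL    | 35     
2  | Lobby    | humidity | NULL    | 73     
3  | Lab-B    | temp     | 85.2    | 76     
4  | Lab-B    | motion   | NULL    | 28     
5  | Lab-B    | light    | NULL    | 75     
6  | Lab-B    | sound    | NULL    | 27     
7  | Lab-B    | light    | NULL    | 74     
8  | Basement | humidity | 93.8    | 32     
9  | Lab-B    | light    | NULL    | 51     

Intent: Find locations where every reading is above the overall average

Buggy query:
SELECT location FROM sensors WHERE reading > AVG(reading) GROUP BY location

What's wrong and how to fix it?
Bug: WHERE evaluates per row before aggregation, so AVG() is unavailable

Fix: Use a subquery for AVG and a HAVING MIN(...) filter so the condition holds for every row in the group

Corrected query:
SELECT location FROM sensors GROUP BY location HAVING MIN(reading) > (SELECT AVG(reading) FROM sensors)

Result:
location
--------
Basement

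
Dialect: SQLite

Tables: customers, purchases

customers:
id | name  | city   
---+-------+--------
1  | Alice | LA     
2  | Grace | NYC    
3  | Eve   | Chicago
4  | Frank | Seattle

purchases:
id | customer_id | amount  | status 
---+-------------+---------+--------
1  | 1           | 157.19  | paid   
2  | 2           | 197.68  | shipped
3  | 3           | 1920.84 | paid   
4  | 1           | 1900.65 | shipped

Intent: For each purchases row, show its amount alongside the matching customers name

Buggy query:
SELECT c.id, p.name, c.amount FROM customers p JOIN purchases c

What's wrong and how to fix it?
Bug: Missing join condition: each purchases row is matched to all customers rows instead of just its own

Fix: Add ON c.customer_id = p.id to the JOIN

Corrected query:
SELECT c.id, p.name, c.amount FROM customers p JOIN purchases c ON c.customer_id = p.id

Result:
id | name  | amount 
---+-------+--------
1  | Alice | 157.19 
2  | Grace | 197.68 
3  | Eve   | 1920.84
4  | Alice | 1900.65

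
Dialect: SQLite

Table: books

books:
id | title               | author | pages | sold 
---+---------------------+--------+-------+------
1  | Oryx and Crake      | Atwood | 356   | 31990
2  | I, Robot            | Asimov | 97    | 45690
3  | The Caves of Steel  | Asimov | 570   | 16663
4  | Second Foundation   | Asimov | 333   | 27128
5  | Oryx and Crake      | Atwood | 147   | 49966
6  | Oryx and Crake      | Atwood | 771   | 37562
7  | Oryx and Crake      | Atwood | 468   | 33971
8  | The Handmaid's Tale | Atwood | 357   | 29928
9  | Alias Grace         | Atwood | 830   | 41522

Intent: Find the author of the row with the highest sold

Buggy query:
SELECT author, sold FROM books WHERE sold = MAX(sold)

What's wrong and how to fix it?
Bug: MAX(sold) is an aggregate and cannot be used directly in WHERE

Fix: Use a subquery: WHERE sold = (SELECT MAX(sold) FROM books)

Corrected query:
SELECT author, sold FROM books WHERE sold = (SELECT MAX(sold) FROM books)

Result:
author | sold 
-------+------
Atwood | 49966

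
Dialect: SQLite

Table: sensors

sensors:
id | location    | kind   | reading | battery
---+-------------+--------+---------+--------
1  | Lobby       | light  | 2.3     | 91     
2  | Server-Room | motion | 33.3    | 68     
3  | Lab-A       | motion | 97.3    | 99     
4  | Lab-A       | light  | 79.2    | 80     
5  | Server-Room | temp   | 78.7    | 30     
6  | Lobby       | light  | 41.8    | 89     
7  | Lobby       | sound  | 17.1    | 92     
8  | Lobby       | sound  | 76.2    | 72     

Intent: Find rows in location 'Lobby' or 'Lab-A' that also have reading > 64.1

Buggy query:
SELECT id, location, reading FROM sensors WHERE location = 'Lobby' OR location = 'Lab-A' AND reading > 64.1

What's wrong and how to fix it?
Bug: Without parentheses, AND is evaluated before OR, so the reading filter only applies to the 'Lab-A' branch

Fix: Add parentheses around the OR so the AND applies to both alternatives

Corrected query:
SELECT id, location, reading FROM sensors WHERE (location = 'Lobby' OR location = 'Lab-A') AND reading > 64.1

Result:
id | location | reading
---+----------+--------
3  | Lab-A    | 97.3   
4  | Lab-A    | 79.2   
8  | Lobby    | 76.2   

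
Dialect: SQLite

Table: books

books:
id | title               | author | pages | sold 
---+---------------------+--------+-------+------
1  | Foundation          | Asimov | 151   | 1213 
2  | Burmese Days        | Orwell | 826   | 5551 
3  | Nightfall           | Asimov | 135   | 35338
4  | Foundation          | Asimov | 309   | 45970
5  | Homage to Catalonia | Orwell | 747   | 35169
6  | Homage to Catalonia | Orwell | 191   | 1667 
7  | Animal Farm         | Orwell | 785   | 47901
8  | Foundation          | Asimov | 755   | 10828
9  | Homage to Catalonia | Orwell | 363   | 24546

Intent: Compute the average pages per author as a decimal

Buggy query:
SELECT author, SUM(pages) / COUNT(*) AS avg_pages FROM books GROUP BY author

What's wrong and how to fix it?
Bug: Both operands are integers, so '/' performs integer division and truncates

Fix: Cast one side to REAL so the division keeps the fractional part

Corrected query:
SELECT author, SUM(pages) * 1.0 / COUNT(*) AS avg_pages FROM books GROUP BY author

Result:
author | avg_pages
-------+----------
Asimov | 337.5    
Orwell | 582.4    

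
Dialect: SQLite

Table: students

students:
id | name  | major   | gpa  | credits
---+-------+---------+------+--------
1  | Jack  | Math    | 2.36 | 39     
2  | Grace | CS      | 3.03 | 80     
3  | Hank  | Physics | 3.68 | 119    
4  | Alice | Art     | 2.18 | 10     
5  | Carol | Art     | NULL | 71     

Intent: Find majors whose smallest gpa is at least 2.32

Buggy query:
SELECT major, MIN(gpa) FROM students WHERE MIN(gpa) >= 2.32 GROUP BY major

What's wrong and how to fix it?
Bug: Aggregates like MIN are computed per group after WHERE runs

Fix: Replace WHERE with HAVING after the GROUP BY

Corrected query:
SELECT major, MIN(gpa) FROM students GROUP BY major HAVING MIN(gpa) >= 2.32

Result:
major   | MIN(gpa)
--------+---------
CS      | 3.03    
Math    | 2.36    
Physics | 3.68    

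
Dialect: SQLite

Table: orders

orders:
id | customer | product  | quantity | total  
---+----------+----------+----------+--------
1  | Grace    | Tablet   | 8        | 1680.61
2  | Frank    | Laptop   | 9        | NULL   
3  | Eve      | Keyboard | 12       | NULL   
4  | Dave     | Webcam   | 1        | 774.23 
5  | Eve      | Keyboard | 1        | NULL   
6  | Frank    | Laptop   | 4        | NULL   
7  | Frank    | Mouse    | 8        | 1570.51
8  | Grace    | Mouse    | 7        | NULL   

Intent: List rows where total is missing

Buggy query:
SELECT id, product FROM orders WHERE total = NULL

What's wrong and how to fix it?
Bug: Comparing to NULL with '=' never matches; NULL = NULL is unknown, not true

Fix: Replace '= NULL' with 'IS NULL'

Corrected query:
SELECT id, product FROM orders WHERE total IS NULL

Result:
id | product 
---+---------
2  | Laptop  
3  | Keyboard
5  | Keyboard
6  | Laptop  
8  | Mouse   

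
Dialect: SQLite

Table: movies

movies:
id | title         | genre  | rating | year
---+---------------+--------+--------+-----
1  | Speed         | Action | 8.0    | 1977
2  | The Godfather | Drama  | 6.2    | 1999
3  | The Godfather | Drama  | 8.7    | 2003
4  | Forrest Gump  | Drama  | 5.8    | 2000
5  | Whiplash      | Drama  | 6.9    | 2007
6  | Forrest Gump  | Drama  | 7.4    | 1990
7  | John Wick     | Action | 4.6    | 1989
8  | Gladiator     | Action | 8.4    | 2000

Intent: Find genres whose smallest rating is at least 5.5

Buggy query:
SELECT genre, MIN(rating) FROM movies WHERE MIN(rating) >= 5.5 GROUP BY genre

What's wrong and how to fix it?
Bug: MIN() in WHERE is a misuse of aggregate

Fix: Replace WHERE with HAVING after the GROUP BY

Corrected query:
SELECT genre, MIN(rating) FROM movies GROUP BY genre HAVING MIN(rating) >= 5.5

Result:
genre | MIN(rating)
------+------------
Drama | 5.8        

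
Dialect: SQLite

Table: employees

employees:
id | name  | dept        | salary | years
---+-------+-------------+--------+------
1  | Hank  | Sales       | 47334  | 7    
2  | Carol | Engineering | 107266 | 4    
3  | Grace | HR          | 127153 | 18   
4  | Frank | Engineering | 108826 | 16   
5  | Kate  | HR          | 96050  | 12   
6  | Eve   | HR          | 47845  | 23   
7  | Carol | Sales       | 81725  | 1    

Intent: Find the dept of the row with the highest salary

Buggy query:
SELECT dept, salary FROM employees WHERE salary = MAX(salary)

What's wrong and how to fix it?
Bug: MAX(salary) is an aggregate and cannot be used directly in WHERE

Fix: Wrap MAX in a scalar subquery so WHERE compares against a single value

Corrected query:
SELECT dept, salary FROM employees WHERE salary = (SELECT MAX(salary) FROM employees)

Result:
dept | salary
-----+-------
HR   | 127153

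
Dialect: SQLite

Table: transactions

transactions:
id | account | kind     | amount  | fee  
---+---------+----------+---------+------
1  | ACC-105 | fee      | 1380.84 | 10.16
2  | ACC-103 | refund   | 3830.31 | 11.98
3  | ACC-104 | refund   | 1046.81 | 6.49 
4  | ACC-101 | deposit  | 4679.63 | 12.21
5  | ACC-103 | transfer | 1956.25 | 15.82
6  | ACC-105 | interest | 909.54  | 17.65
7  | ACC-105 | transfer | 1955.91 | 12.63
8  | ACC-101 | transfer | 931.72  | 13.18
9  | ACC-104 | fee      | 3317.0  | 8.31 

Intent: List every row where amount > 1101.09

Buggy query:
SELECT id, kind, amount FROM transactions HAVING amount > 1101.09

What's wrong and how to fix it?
Bug: This is a non-aggregate query (no GROUP BY, no aggregates), so in SQLite the HAVING clause is invalid here; a row-level condition belongs in WHERE

Fix: Replace HAVING with WHERE since the condition applies to individual rows

Corrected query:
SELECT id, kind, amount FROM transactions WHERE amount > 1101.09

Result:
id | kind     | amount 
---+----------+--------
1  | fee      | 1380.84
2  | refund   | 3830.31
4  | deposit  | 4679.63
5  | transfer | 1956.25
7  | transfer | 1955.91
9  | fee      | 3317   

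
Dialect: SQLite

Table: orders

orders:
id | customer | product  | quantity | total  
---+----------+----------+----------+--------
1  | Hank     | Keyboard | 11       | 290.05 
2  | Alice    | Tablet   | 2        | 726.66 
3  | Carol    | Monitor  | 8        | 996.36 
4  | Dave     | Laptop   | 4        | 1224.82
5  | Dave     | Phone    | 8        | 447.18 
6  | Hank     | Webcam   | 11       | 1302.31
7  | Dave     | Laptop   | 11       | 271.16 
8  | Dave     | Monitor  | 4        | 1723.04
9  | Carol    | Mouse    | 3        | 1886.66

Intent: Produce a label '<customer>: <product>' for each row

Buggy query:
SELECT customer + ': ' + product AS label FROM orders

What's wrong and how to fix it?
Bug: SQLite uses || for string concatenation; + coerces text to numbers (yielding 0)

Fix: Replace + with || to concatenate text

Corrected query:
SELECT customer || ': ' || product AS label FROM orders

Result:
label         
--------------
Hank: Keyboard
Alice: Tablet 
Carol: Monitor
Dave: Laptop  
Dave: Phone   
Hank: Webcam  
Dave: Laptop  
Dave: Monitor 
Carol: Mouse  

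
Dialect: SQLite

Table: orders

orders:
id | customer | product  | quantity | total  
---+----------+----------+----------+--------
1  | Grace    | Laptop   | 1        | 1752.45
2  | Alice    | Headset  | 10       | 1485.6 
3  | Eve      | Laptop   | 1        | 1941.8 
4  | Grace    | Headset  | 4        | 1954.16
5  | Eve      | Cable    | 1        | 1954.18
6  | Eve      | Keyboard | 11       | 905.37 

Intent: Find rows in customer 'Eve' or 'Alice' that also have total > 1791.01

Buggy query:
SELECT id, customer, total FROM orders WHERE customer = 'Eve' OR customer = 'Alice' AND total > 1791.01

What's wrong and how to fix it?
Bug: AND binds tighter than OR, so this parses as customer = 'Eve' OR (customer = 'Alice' AND total > 1791.01)

Fix: Group the OR with parentheses (or use IN), then AND the threshold

Corrected query:
SELECT id, customer, total FROM orders WHERE (customer = 'Eve' OR customer = 'Alice') AND total > 1791.01

Result:
id | customer | total  
---+----------+--------
3  | Eve      | 1941.8 
5  | Eve      | 1954.18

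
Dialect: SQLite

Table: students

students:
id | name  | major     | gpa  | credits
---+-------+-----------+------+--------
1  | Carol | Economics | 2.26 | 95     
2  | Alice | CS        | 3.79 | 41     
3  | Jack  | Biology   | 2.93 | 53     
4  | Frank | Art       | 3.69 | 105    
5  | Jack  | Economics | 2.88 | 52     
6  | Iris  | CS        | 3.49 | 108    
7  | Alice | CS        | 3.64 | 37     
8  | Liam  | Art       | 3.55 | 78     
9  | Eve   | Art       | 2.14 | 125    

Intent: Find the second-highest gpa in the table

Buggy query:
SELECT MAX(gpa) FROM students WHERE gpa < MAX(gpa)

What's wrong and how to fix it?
Bug: MAX(gpa) on the right of the comparison is an aggregate-in-WHERE error

Fix: Put the inner MAX in a scalar subquery

Corrected query:
SELECT MAX(gpa) FROM students WHERE gpa < (SELECT MAX(gpa) FROM students)

Result:
MAX(gpa)
--------
3.69    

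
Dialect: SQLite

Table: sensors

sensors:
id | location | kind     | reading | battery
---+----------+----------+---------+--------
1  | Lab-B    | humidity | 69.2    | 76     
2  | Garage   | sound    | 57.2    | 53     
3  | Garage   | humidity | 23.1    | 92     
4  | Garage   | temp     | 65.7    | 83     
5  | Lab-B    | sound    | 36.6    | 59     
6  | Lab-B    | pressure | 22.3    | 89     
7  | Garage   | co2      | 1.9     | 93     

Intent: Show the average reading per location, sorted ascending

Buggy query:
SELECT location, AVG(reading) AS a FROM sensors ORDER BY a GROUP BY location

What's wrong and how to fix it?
Bug: GROUP BY must precede ORDER BY

Fix: Reorder: SELECT … FROM … GROUP BY … ORDER BY …

Corrected query:
SELECT location, AVG(reading) AS a FROM sensors GROUP BY location ORDER BY a

Result:
location | a     
---------+-------
Garage   | 36.975
Lab-B    | 42.7  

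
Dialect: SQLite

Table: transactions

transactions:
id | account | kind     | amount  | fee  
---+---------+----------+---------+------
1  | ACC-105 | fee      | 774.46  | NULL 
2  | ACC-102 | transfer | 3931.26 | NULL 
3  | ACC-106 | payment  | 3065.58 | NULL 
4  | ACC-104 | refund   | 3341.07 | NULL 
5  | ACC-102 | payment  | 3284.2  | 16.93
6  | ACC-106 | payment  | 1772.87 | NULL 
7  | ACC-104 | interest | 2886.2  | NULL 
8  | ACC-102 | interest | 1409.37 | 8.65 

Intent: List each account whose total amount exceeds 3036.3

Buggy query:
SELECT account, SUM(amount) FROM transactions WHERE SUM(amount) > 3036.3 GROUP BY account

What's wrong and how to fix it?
Bug: WHERE runs before GROUP BY, so aggregates aren't available there

Fix: Use HAVING (which filters groups after aggregation) instead of WHERE

Corrected query:
SELECT account, SUM(amount) FROM transactions GROUP BY account HAVING SUM(amount) > 3036.3

Result:
account | SUM(amount)
--------+------------
ACC-102 | 8624.83    
ACC-104 | 6227.27    
ACC-106 | 4838.45    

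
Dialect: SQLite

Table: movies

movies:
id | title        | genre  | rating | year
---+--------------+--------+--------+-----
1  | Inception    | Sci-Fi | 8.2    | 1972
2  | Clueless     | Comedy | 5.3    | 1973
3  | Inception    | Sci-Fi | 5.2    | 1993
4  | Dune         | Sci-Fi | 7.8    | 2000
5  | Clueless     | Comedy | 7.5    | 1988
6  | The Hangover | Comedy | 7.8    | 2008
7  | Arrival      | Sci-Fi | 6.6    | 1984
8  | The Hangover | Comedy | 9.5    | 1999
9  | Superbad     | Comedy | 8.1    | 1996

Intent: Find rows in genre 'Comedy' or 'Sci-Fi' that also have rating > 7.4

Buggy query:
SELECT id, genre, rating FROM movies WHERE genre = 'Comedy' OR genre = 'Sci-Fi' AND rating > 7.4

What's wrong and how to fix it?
Bug: Without parentheses, AND is evaluated before OR, so the rating filter only applies to the 'Sci-Fi' branch

Fix: Add parentheses around the OR so the AND applies to both alternatives

Corrected query:
SELECT id, genre, rating FROM movies WHERE (genre = 'Comedy' OR genre = 'Sci-Fi') AND rating > 7.4

Result:
id | genre  | rating
---+--------+-------
1  | Sci-Fi | 8.2   
4  | Sci-Fi | 7.8   
5  | Comedy | 7.5   
6  | Comedy | 7.8   
8  | Comedy | 9.5   
9  | Comedy | 8.1   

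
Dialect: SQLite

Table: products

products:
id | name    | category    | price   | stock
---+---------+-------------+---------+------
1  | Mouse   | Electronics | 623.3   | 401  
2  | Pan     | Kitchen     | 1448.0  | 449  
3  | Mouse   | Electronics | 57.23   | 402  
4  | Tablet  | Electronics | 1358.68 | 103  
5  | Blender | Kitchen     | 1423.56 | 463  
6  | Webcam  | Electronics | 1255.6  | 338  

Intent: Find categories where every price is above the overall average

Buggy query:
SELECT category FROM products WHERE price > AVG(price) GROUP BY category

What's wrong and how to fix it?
Bug: AVG() is an aggregate; it can't sit directly in WHERE

Fix: Compute the overall average in a scalar subquery and compare each group's MIN against it in HAVING

Corrected query:
SELECT category FROM products GROUP BY category HAVING MIN(price) > (SELECT AVG(price) FROM products)

Result:
category
--------
Kitchen 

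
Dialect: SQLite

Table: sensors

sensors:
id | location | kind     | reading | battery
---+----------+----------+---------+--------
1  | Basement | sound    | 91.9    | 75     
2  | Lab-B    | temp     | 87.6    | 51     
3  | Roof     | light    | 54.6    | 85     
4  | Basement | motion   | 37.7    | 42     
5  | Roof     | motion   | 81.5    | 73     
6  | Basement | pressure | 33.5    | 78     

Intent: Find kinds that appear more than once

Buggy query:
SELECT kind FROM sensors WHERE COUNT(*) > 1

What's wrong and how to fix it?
Bug: WHERE can't reference COUNT(*); aggregates are computed after WHERE

Fix: Group first, then use HAVING for the count condition

Corrected query:
SELECT kind FROM sensors GROUP BY kind HAVING COUNT(*) > 1

Result:
kind  
------
motion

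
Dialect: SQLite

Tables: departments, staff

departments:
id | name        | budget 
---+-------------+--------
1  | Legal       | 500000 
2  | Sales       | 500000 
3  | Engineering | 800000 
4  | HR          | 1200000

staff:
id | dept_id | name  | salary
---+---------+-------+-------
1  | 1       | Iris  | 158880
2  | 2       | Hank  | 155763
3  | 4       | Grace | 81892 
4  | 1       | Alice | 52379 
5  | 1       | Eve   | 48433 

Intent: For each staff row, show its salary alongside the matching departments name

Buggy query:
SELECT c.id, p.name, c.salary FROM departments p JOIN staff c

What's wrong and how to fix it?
Bug: Missing join condition: each staff row is matched to all departments rows instead of just its own

Fix: Specify the join condition linking the foreign key to the parent id

Corrected query:
SELECT c.id, p.name, c.salary FROM departments p JOIN staff c ON c.dept_id = p.id

Result:
id | name  | salary
---+-------+-------
1  | Legal | 158880
2  | Sales | 155763
3  | HR    | 81892 
4  | Legal | 52379 
5  | Legal | 48433 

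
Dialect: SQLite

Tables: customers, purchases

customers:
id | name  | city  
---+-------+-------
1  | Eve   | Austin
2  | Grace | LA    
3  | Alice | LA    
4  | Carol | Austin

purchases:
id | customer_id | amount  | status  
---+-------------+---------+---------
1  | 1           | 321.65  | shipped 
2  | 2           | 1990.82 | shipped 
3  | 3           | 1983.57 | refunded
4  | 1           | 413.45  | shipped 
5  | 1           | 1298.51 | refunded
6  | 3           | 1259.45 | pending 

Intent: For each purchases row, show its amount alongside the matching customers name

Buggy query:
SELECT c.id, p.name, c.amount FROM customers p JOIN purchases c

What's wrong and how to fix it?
Bug: JOIN with no ON clause produces a cartesian product; every purchases row pairs with every customers row

Fix: Add ON c.customer_id = p.id to the JOIN

Corrected query:
SELECT c.id, p.name, c.amount FROM customers p JOIN purchases c ON c.customer_id = p.id

Result:
id | name  | amount 
---+-------+--------
1  | Eve   | 321.65 
2  | Grace | 1990.82
3  | Alice | 1983.57
4  | Eve   | 413.45 
5  | Eve   | 1298.51
6  | Alice | 1259.45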